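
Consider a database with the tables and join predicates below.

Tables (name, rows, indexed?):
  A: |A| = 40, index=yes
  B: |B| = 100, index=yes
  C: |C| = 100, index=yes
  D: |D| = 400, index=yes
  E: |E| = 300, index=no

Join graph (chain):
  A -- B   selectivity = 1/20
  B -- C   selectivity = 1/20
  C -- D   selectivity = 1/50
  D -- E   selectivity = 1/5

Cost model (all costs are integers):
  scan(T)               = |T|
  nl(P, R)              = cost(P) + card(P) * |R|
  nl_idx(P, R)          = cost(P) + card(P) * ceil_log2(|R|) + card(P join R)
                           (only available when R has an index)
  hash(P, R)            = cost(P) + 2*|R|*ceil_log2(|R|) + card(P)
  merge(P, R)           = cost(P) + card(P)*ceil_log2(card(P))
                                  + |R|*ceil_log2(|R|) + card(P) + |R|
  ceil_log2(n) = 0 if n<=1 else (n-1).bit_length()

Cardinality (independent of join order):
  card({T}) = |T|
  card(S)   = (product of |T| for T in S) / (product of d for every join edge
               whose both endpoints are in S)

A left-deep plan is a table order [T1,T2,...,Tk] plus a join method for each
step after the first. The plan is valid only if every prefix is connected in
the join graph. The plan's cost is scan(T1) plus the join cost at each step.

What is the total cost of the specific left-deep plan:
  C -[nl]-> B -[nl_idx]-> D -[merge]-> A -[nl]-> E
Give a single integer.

2470880

step 1: scan C: cost=100, card=100
step 2: join B via nl
    card(P join B) = 100*100/(20) = 500
    cost = 100 + 100*100 = 10100
step 3: join D via nl_idx
    card(P join D) = 500*400/(50) = 4000
    cost = 10100 + 500*9 + 4000 = 18600
step 4: join A via merge
    card(P join A) = 4000*40/(20) = 8000
    cost = 18600 + 4000*12 + 40*6 + 4000 + 40 = 70880
step 5: join E via nl
    card(P join E) = 8000*300/(5) = 480000
    cost = 70880 + 8000*300 = 2470880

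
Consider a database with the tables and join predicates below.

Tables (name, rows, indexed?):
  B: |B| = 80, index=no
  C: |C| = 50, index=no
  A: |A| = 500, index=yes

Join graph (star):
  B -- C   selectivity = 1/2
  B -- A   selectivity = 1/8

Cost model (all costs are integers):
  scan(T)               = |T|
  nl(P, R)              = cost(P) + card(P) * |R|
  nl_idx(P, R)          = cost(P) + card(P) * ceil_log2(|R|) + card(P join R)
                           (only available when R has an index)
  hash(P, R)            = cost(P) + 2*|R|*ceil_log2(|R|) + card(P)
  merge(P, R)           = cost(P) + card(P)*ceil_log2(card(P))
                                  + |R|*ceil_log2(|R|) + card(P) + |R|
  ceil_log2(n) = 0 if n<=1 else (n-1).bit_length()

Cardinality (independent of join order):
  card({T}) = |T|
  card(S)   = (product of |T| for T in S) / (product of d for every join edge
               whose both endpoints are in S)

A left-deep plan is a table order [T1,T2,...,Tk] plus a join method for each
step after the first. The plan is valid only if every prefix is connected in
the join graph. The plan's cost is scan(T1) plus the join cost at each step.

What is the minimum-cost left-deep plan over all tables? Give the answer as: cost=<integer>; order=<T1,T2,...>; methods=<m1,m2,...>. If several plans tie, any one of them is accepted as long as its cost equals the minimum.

cost=7720; order=A,B,C; methods=hash,hash

Selinger DP (subsets sized 1..n):
  {B}: scan cost=80, card=80
  {C}: scan cost=50, card=50
  {A}: scan cost=500, card=500
  {BC}: card=2000; try (C,hash)→760, (B,merge)→1040, (C,merge)→1070, (B,hash)→1220, (B,nl)→4050, (C,nl)→4080; best=760 via (C,hash)
  {AB}: card=5000; try (B,hash)→2120, (A,merge)→5720, (A,nl_idx)→5800, (B,merge)→6140, (A,hash)→9160, (A,nl)→40080 …(+1); best=2120 via (B,hash)
  {ABC}: card=125000; try (C,hash)→7720, (A,hash)→11760, (A,merge)→29760, (C,merge)→72470, (A,nl_idx)→143760, (C,nl)→252120 …(+1); best=7720 via (C,hash)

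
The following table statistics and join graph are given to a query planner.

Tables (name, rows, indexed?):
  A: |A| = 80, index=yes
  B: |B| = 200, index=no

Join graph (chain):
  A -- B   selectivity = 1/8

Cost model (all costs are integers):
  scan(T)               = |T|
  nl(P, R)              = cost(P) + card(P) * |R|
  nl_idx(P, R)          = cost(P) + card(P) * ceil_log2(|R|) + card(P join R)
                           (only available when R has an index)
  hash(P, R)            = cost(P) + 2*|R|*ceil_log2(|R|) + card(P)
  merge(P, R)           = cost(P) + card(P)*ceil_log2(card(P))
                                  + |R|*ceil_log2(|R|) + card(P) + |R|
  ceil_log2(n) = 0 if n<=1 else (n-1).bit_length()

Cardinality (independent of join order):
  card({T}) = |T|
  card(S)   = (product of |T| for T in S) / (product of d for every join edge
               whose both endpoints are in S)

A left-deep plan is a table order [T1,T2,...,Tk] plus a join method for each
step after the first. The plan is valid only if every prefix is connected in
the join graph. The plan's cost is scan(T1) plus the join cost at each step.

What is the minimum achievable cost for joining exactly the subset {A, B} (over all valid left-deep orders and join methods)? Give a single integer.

Selinger DP over subsets of {A,B}:
  {A}: scan cost=80, card=80
  {B}: scan cost=200, card=200
  {AB}: card=2000; try (A,hash)→1520, (B,merge)→2520, (A,merge)→2640, (B,hash)→3360, (A,nl_idx)→3600, (B,nl)→16080 …(+1); best=1520 via (A,hash)

1520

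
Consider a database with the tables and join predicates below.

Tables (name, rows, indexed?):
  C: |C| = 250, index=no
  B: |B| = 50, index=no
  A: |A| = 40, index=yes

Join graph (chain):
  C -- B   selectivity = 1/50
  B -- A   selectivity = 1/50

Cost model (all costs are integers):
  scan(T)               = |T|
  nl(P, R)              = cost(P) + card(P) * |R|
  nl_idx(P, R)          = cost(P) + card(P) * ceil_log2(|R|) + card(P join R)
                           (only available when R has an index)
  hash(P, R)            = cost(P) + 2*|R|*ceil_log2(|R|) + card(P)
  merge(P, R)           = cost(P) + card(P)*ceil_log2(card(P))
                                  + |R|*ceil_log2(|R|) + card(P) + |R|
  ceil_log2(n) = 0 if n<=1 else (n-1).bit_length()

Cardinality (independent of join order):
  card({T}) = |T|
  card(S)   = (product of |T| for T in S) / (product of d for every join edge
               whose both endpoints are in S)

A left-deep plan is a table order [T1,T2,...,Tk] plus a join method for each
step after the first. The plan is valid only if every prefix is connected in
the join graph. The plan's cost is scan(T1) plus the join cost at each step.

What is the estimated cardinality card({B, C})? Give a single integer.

250

Tables in S: B(50), C(250)
Edges inside S: C-B(d=50)
numerator = 50 * 250 = 12500
denominator = 50 = 50
card(S) = 12500 / 50 = 250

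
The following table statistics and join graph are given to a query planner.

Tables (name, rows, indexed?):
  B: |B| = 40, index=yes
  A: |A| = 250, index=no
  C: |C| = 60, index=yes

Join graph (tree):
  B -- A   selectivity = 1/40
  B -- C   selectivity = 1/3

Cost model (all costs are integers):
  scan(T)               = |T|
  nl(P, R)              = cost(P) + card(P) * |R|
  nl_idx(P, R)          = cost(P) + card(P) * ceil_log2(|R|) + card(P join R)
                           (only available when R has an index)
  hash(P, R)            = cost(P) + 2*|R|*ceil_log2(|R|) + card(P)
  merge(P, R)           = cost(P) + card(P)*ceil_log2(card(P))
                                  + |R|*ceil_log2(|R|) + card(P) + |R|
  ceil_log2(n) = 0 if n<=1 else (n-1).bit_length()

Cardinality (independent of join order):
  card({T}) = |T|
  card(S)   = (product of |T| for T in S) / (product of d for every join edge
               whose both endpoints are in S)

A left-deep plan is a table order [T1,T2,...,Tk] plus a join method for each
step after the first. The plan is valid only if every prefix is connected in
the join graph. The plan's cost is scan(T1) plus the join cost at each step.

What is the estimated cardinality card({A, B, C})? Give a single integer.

5000

Tables in S: A(250), B(40), C(60)
Edges inside S: B-A(d=40), B-C(d=3)
numerator = 250 * 40 * 60 = 600000
denominator = 40 * 3 = 120
card(S) = 600000 / 120 = 5000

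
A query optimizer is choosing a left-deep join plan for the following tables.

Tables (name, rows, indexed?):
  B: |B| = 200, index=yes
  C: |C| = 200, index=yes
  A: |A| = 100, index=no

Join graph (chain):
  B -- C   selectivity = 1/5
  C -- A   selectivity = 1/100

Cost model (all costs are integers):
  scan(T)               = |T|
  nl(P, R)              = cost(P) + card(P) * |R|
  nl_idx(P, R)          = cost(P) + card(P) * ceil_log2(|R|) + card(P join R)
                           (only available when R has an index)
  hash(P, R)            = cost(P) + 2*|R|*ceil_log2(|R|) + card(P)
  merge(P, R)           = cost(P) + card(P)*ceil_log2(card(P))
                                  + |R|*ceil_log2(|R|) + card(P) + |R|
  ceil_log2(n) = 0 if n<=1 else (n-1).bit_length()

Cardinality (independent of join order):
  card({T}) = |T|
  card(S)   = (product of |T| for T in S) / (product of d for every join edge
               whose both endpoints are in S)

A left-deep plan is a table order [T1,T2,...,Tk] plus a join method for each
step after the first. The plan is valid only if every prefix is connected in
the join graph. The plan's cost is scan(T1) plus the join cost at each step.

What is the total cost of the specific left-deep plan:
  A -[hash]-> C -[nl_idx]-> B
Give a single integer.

13000

step 1: scan A: cost=100, card=100
step 2: join C via hash
    card(P join C) = 100*200/(100) = 200
    cost = 100 + 2*200*8 + 100 = 3400
step 3: join B via nl_idx
    card(P join B) = 200*200/(5) = 8000
    cost = 3400 + 200*8 + 8000 = 13000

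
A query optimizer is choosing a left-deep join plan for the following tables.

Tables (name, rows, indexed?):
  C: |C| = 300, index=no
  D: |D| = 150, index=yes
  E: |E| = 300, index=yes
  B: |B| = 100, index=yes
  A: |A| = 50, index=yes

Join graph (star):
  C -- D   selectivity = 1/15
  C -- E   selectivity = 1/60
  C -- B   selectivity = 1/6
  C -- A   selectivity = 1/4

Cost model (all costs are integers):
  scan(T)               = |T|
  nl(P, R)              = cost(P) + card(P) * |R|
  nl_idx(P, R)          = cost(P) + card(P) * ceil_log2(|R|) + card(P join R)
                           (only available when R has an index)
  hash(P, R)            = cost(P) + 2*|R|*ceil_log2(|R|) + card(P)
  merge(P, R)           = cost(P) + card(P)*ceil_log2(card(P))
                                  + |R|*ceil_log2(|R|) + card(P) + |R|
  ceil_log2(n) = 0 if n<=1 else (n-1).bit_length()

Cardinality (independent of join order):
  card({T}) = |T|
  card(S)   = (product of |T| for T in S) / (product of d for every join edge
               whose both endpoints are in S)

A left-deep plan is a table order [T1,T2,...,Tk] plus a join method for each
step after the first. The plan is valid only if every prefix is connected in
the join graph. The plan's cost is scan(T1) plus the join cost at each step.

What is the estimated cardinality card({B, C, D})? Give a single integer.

50000

Tables in S: B(100), C(300), D(150)
Edges inside S: C-D(d=15), C-B(d=6)
numerator = 100 * 300 * 150 = 4500000
denominator = 15 * 6 = 90
card(S) = 4500000 / 90 = 50000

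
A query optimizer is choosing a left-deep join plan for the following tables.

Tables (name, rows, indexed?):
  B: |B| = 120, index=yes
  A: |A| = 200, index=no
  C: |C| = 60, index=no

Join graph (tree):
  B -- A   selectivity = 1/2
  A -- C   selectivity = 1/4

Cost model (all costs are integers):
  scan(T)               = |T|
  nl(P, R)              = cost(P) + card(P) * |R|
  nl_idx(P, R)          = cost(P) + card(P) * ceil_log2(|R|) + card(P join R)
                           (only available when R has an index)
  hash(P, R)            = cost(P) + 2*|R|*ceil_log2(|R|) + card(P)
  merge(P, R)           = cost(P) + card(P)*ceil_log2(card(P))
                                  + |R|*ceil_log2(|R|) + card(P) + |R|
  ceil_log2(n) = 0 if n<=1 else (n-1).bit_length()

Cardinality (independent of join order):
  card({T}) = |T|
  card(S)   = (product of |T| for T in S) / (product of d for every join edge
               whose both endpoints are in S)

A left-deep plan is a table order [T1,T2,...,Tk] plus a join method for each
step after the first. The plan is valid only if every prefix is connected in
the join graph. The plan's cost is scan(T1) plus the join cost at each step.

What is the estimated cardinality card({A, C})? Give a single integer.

3000

Tables in S: A(200), C(60)
Edges inside S: A-C(d=4)
numerator = 200 * 60 = 12000
denominator = 4 = 4
card(S) = 12000 / 4 = 3000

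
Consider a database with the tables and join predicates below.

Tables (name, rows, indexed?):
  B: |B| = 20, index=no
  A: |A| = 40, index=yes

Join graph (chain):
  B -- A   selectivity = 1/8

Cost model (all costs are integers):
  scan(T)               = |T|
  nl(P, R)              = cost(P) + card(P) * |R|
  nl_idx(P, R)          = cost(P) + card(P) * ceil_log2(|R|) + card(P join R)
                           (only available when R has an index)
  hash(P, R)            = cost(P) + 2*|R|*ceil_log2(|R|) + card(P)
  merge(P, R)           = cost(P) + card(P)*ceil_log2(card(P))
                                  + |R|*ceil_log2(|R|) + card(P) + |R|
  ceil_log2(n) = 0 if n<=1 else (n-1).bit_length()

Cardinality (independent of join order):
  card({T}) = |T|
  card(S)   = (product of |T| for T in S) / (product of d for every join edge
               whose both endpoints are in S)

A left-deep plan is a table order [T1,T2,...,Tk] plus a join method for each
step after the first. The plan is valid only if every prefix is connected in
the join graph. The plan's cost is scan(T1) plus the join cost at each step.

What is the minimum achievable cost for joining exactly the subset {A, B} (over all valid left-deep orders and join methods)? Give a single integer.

Selinger DP over subsets of {A,B}:
  {B}: scan cost=20, card=20
  {A}: scan cost=40, card=40
  {AB}: card=100; try (A,nl_idx)→240, (B,hash)→280, (A,merge)→420, (B,merge)→440, (A,hash)→520, (A,nl)→820 …(+1); best=240 via (A,nl_idx)

240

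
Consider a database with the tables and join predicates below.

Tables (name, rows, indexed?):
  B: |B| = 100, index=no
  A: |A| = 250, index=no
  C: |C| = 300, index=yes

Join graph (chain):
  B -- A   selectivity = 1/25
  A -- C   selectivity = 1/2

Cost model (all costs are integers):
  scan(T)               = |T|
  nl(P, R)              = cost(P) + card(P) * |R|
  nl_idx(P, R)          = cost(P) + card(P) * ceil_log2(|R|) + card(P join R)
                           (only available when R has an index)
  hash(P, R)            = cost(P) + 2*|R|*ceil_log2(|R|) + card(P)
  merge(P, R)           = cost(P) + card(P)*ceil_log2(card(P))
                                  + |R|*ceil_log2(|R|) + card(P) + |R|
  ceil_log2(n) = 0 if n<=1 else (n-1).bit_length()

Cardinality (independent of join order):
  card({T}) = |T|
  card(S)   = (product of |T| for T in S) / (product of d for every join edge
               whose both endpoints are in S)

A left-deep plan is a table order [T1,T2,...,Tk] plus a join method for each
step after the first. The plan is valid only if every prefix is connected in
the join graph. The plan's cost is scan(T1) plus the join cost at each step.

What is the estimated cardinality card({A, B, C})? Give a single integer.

150000

Tables in S: A(250), B(100), C(300)
Edges inside S: B-A(d=25), A-C(d=2)
numerator = 250 * 100 * 300 = 7500000
denominator = 25 * 2 = 50
card(S) = 7500000 / 50 = 150000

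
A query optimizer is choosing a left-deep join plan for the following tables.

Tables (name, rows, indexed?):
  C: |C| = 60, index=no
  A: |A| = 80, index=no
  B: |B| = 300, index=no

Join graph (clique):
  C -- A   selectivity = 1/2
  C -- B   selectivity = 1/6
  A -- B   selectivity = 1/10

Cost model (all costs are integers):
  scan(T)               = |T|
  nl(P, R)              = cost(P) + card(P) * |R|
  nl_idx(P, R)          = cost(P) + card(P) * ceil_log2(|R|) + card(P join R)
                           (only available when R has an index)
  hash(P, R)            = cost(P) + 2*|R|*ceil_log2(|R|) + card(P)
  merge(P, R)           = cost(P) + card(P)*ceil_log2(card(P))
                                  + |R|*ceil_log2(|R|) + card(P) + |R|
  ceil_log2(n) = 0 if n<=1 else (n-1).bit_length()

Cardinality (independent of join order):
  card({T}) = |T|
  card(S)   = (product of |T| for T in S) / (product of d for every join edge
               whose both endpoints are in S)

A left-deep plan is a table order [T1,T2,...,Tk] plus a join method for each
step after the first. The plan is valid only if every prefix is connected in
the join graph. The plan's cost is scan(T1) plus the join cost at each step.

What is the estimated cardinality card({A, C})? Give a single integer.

2400

Tables in S: A(80), C(60)
Edges inside S: C-A(d=2)
numerator = 80 * 60 = 4800
denominator = 2 = 2
card(S) = 4800 / 2 = 2400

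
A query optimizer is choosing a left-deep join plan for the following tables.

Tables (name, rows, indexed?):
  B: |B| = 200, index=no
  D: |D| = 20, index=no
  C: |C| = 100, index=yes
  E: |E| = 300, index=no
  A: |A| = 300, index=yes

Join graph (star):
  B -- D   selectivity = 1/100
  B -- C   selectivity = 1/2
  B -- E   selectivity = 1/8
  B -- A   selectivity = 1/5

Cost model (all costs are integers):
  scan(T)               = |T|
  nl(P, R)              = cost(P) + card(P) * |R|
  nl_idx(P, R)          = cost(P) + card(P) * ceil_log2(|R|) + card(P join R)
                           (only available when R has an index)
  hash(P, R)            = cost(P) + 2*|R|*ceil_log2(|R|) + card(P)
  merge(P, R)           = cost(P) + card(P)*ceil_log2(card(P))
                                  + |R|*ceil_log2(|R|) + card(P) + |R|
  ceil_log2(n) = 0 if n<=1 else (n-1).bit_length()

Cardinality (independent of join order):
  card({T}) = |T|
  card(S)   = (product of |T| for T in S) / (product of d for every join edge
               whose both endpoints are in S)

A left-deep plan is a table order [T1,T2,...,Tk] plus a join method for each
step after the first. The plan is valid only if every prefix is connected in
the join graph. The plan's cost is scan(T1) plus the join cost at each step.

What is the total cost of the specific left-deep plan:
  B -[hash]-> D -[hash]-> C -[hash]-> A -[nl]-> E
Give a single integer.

36009440

step 1: scan B: cost=200, card=200
step 2: join D via hash
    card(P join D) = 200*20/(100) = 40
    cost = 200 + 2*20*5 + 200 = 600
step 3: join C via hash
    card(P join C) = 40*100/(2) = 2000
    cost = 600 + 2*100*7 + 40 = 2040
step 4: join A via hash
    card(P join A) = 2000*300/(5) = 120000
    cost = 2040 + 2*300*9 + 2000 = 9440
step 5: join E via nl
    card(P join E) = 120000*300/(8) = 4500000
    cost = 9440 + 120000*300 = 36009440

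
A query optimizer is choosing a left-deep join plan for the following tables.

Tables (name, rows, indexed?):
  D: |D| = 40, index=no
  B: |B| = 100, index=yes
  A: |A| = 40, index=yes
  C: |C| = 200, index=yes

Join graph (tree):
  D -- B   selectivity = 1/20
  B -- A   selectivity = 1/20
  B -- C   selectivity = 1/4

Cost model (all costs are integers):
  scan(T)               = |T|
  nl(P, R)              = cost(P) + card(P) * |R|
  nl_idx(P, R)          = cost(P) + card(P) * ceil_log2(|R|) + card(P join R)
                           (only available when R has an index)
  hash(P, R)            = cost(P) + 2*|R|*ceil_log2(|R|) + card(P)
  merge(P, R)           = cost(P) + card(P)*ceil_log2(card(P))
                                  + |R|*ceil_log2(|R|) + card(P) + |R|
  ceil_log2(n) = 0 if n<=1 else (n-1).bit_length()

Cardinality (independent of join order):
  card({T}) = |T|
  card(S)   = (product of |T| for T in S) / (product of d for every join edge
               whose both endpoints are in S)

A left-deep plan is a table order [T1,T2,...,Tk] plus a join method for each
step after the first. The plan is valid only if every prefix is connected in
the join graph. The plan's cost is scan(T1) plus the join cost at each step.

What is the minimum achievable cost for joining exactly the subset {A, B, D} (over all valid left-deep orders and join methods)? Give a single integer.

1200

Selinger DP over subsets of {A,B,D}:
  {D}: scan cost=40, card=40
  {B}: scan cost=100, card=100
  {A}: scan cost=40, card=40
  {BD}: card=200; try (B,nl_idx)→520, (D,hash)→680, (B,merge)→1120, (D,merge)→1180, (B,hash)→1480, (B,nl)→4040 …(+1); best=520 via (B,nl_idx)
  {AB}: card=200; try (B,nl_idx)→520, (A,hash)→680, (A,nl_idx)→900, (B,merge)→1120, (A,merge)→1180, (B,hash)→1480 …(+2); best=520 via (B,nl_idx)
  {ABD}: card=400; try (D,hash)→1200, (A,hash)→1200, (A,nl_idx)→2120, (D,merge)→2600, (A,merge)→2600, (D,nl)→8520 …(+1); best=1200 via (D,hash)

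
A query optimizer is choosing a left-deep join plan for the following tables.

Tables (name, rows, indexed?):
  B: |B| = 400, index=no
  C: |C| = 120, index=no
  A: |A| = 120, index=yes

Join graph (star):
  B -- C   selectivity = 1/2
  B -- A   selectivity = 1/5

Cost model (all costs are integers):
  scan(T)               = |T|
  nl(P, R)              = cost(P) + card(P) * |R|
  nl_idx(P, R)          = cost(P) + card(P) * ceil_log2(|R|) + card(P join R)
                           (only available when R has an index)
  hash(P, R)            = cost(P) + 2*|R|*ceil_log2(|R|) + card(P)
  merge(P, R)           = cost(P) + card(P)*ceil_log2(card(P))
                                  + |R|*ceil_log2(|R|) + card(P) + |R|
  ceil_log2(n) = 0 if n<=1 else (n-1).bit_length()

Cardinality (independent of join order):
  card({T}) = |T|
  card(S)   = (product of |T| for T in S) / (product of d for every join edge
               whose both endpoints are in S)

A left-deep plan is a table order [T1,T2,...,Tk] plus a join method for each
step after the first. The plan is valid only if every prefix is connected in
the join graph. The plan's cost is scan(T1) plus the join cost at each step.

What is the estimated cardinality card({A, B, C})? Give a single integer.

Tables in S: A(120), B(400), C(120)
Edges inside S: B-C(d=2), B-A(d=5)
numerator = 120 * 400 * 120 = 5760000
denominator = 2 * 5 = 10
card(S) = 5760000 / 10 = 576000

576000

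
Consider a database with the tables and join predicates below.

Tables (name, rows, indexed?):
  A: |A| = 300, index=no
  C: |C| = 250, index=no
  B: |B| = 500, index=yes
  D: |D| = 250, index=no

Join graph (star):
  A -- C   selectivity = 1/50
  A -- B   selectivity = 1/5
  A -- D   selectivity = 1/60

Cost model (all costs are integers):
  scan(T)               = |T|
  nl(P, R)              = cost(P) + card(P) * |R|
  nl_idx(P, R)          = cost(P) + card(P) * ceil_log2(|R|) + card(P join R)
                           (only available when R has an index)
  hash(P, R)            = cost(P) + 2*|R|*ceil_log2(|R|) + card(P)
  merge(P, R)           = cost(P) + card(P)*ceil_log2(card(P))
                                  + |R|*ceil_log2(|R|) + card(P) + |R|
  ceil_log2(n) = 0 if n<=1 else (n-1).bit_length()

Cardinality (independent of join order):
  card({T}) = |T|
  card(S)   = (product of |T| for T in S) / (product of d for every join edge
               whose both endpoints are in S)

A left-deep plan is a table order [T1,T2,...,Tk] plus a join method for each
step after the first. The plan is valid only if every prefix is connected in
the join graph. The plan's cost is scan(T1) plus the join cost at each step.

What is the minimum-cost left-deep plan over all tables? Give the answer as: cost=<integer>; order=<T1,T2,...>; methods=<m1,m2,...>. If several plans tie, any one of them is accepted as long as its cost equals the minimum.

cost=25100; order=A,D,C,B; methods=hash,hash,hash

Selinger DP (subsets sized 1..n):
  {A}: scan cost=300, card=300
  {C}: scan cost=250, card=250
  {B}: scan cost=500, card=500
  {D}: scan cost=250, card=250
  {AC}: card=1500; try (C,hash)→4600, (A,merge)→5500, (C,merge)→5550, (A,hash)→5900, (A,nl)→75250, (C,nl)→75300; best=4600 via (C,hash)
  {AB}: card=30000; try (A,hash)→6400, (B,merge)→8300, (A,merge)→8500, (B,hash)→9600, (B,nl_idx)→33000, (B,nl)→150300 …(+1); best=6400 via (A,hash)
  {AD}: card=1250; try (D,hash)→4600, (A,merge)→5500, (D,merge)→5550, (A,hash)→5900, (A,nl)→75250, (D,nl)→75300; best=4600 via (D,hash)
  {ABC}: card=150000; try (B,hash)→15100, (B,merge)→27600, (C,hash)→40400, (B,nl_idx)→168100, (C,merge)→488650, (B,nl)→754600 …(+1); best=15100 via (B,hash)
  {ACD}: card=6250; try (C,hash)→9850, (D,hash)→10100, (C,merge)→21850, (D,merge)→24850, (C,nl)→317100, (D,nl)→379600; best=9850 via (C,hash)
  {ABD}: card=125000; try (B,hash)→14850, (B,merge)→24600, (D,hash)→40400, (B,nl_idx)→140850, (D,merge)→488650, (B,nl)→629600 …(+1); best=14850 via (B,hash)
  {ABCD}: card=625000; try (B,hash)→25100, (B,merge)→102350, (C,hash)→143850, (D,hash)→169100, (B,nl_idx)→691100, (C,merge)→2267100 …(+4); best=25100 via (B,hash)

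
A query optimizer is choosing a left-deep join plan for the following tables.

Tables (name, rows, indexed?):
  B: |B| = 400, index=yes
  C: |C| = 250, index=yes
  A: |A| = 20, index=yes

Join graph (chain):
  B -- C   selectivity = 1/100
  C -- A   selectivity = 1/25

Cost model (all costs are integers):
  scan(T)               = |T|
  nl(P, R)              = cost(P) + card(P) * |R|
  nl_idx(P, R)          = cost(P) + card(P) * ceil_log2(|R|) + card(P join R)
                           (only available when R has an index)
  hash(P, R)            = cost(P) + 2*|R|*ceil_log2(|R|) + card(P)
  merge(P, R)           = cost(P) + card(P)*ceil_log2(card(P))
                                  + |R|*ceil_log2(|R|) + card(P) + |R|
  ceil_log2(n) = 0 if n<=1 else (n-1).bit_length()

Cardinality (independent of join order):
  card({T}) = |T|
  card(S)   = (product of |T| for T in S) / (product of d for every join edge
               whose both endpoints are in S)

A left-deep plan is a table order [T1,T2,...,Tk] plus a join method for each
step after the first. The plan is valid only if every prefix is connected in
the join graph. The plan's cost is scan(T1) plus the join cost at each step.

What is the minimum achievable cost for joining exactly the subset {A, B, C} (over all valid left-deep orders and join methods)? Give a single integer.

Selinger DP over subsets of {A,B,C}:
  {B}: scan cost=400, card=400
  {C}: scan cost=250, card=250
  {A}: scan cost=20, card=20
  {BC}: card=1000; try (B,nl_idx)→3500, (C,nl_idx)→4600, (C,hash)→4800, (B,merge)→6500, (C,merge)→6650, (B,hash)→7700 …(+2); best=3500 via (B,nl_idx)
  {AC}: card=200; try (C,nl_idx)→380, (A,hash)→700, (A,nl_idx)→1700, (C,merge)→2390, (A,merge)→2620, (C,hash)→4040 …(+2); best=380 via (C,nl_idx)
  {ABC}: card=800; try (B,nl_idx)→2980, (A,hash)→4700, (B,merge)→6180, (B,hash)→7780, (A,nl_idx)→9300, (A,merge)→14620 …(+2); best=2980 via (B,nl_idx)

2980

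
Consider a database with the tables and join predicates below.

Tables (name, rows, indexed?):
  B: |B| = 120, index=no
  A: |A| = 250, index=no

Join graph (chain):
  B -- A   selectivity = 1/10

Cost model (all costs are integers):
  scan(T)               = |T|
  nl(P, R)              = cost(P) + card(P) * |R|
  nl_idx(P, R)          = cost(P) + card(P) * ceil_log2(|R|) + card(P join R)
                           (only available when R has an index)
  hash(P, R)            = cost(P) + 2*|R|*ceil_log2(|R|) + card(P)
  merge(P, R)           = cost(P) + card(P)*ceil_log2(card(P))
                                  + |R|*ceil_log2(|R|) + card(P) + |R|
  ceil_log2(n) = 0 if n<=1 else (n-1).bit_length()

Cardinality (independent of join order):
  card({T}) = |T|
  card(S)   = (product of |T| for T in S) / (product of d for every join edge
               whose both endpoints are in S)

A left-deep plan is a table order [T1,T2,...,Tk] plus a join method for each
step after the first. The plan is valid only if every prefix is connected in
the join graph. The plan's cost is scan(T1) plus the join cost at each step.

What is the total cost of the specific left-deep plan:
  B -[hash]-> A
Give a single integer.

step 1: scan B: cost=120, card=120
step 2: join A via hash
    card(P join A) = 120*250/(10) = 3000
    cost = 120 + 2*250*8 + 120 = 4240

4240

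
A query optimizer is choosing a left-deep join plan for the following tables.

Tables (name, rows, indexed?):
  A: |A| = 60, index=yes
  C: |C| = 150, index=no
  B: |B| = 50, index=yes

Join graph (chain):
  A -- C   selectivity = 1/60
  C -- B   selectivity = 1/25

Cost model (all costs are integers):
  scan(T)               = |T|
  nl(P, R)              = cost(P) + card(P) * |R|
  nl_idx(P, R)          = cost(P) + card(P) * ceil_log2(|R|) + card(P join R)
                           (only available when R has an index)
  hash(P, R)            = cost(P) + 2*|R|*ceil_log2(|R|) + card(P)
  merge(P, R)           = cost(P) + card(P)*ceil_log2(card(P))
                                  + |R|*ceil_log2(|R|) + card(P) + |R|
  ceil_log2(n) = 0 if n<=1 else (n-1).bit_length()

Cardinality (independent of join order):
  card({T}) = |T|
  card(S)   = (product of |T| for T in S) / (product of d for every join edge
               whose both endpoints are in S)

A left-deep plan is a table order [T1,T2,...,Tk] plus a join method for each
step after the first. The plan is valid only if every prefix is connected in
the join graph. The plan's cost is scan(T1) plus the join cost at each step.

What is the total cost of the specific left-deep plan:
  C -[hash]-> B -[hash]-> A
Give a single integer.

step 1: scan C: cost=150, card=150
step 2: join B via hash
    card(P join B) = 150*50/(25) = 300
    cost = 150 + 2*50*6 + 150 = 900
step 3: join A via hash
    card(P join A) = 300*60/(60) = 300
    cost = 900 + 2*60*6 + 300 = 1920

1920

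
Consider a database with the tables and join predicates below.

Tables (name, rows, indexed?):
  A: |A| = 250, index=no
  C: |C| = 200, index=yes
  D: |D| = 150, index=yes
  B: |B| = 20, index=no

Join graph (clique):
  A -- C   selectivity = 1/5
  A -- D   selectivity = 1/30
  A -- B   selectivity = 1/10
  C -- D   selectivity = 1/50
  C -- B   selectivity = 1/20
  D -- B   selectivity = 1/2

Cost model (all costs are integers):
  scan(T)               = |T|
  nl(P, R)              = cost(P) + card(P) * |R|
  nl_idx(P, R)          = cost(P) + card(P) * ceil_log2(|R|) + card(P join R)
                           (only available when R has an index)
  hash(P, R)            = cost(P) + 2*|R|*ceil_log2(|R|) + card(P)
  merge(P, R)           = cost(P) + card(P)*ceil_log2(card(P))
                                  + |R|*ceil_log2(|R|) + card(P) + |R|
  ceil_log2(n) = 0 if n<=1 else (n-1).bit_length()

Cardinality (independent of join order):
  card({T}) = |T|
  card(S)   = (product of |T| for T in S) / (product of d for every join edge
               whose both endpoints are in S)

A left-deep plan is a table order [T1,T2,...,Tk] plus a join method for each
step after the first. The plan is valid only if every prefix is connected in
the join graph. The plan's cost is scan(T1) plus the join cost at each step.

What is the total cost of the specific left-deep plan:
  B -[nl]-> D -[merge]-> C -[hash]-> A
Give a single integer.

step 1: scan B: cost=20, card=20
step 2: join D via nl
    card(P join D) = 20*150/(2) = 1500
    cost = 20 + 20*150 = 3020
step 3: join C via merge
    card(P join C) = 1500*200/(50*20) = 300
    cost = 3020 + 1500*11 + 200*8 + 1500 + 200 = 22820
step 4: join A via hash
    card(P join A) = 300*250/(5*30*10) = 50
    cost = 22820 + 2*250*8 + 300 = 27120

27120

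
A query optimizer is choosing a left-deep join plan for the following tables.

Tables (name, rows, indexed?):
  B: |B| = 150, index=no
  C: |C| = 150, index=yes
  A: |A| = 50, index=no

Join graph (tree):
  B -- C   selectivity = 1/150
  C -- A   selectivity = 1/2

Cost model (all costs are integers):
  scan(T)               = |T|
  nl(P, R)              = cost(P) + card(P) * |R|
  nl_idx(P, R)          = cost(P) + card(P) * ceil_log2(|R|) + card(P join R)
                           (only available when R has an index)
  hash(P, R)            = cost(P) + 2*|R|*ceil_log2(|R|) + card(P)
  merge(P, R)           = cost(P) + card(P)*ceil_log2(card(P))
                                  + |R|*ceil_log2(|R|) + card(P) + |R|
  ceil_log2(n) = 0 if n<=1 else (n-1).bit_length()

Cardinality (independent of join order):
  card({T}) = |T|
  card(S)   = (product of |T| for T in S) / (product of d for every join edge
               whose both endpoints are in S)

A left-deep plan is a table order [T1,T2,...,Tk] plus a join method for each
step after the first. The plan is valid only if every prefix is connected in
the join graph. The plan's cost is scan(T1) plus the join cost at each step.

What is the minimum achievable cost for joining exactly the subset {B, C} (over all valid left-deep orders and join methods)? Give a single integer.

Selinger DP over subsets of {B,C}:
  {B}: scan cost=150, card=150
  {C}: scan cost=150, card=150
  {BC}: card=150; try (C,nl_idx)→1500, (C,hash)→2700, (B,hash)→2700, (C,merge)→2850, (B,merge)→2850, (C,nl)→22650 …(+1); best=1500 via (C,nl_idx)

1500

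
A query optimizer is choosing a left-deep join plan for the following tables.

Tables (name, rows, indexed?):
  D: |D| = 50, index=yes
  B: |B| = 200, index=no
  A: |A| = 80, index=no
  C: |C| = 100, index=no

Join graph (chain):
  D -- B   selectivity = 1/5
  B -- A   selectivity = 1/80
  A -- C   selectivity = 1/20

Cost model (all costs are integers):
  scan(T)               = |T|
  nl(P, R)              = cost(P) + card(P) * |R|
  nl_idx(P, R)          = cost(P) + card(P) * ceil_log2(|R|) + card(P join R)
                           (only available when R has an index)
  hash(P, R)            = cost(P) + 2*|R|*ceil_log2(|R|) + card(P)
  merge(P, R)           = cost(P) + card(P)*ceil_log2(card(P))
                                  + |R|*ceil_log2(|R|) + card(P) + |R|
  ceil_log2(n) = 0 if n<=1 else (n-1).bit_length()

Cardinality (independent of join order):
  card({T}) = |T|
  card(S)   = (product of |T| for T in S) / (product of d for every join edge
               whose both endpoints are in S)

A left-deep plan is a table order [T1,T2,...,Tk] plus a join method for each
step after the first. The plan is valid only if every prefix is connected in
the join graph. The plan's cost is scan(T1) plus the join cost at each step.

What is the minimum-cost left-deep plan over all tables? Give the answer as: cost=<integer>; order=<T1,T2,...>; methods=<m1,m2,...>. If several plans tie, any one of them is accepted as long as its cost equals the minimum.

cost=4720; order=B,A,C,D; methods=hash,hash,hash

Selinger DP (subsets sized 1..n):
  {D}: scan cost=50, card=50
  {B}: scan cost=200, card=200
  {A}: scan cost=80, card=80
  {C}: scan cost=100, card=100
  {BD}: card=2000; try (D,hash)→1000, (B,merge)→2200, (D,merge)→2350, (B,hash)→3300, (D,nl_idx)→3400, (B,nl)→10050 …(+1); best=1000 via (D,hash)
  {AB}: card=200; try (A,hash)→1520, (B,merge)→2520, (A,merge)→2640, (B,hash)→3360, (B,nl)→16080, (A,nl)→16200; best=1520 via (A,hash)
  {AC}: card=400; try (A,hash)→1320, (C,merge)→1520, (A,merge)→1540, (C,hash)→1560, (C,nl)→8080, (A,nl)→8100; best=1320 via (A,hash)
  {ABD}: card=2000; try (D,hash)→2320, (D,merge)→3670, (A,hash)→4120, (D,nl_idx)→4720, (D,nl)→11520, (A,merge)→25640 …(+1); best=2320 via (D,hash)
  {ABC}: card=1000; try (C,hash)→3120, (C,merge)→4120, (B,hash)→4920, (B,merge)→7120, (C,nl)→21520, (B,nl)→81320; best=3120 via (C,hash)
  {ABCD}: card=10000; try (D,hash)→4720, (C,hash)→5720, (D,merge)→14470, (D,nl_idx)→19120, (C,merge)→27120, (D,nl)→53120 …(+1); best=4720 via (D,hash)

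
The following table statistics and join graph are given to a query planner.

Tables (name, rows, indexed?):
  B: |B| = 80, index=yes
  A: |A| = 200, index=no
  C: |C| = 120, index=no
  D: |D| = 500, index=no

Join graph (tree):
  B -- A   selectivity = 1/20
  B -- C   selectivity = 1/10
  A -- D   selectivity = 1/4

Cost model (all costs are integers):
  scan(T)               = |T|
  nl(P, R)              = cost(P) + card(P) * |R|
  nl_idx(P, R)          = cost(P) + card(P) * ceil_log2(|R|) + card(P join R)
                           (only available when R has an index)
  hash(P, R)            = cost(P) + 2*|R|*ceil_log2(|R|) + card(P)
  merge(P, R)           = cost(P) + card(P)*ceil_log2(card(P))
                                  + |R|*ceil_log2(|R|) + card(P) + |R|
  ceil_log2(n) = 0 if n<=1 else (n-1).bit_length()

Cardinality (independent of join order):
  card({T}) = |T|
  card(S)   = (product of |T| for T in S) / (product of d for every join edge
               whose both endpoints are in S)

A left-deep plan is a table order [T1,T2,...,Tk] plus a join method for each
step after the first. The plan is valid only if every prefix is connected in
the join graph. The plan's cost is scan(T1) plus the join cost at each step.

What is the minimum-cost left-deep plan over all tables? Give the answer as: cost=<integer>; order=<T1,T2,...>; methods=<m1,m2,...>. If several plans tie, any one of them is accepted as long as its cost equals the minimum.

Selinger DP (subsets sized 1..n):
  {B}: scan cost=80, card=80
  {A}: scan cost=200, card=200
  {C}: scan cost=120, card=120
  {D}: scan cost=500, card=500
  {AB}: card=800; try (B,hash)→1520, (B,nl_idx)→2400, (A,merge)→2520, (B,merge)→2640, (A,hash)→3360, (A,nl)→16080 …(+1); best=1520 via (B,hash)
  {BC}: card=960; try (B,hash)→1360, (C,merge)→1680, (B,merge)→1720, (C,hash)→1840, (B,nl_idx)→1920, (C,nl)→9680 …(+1); best=1360 via (B,hash)
  {AD}: card=25000; try (A,hash)→4200, (D,merge)→7000, (A,merge)→7300, (D,hash)→9400, (D,nl)→100200, (A,nl)→100500; best=4200 via (A,hash)
  {ABC}: card=9600; try (C,hash)→4000, (A,hash)→5520, (C,merge)→11280, (A,merge)→13720, (C,nl)→97520, (A,nl)→193360; best=4000 via (C,hash)
  {ABD}: card=100000; try (D,hash)→11320, (D,merge)→15320, (B,hash)→30320, (B,nl_idx)→279200, (D,nl)→401520, (B,merge)→404840 …(+1); best=11320 via (D,hash)
  {ABCD}: card=1200000; try (D,hash)→22600, (C,hash)→113000, (D,merge)→153000, (C,merge)→1812280, (D,nl)→4804000, (C,nl)→12011320; best=22600 via (D,hash)

cost=22600; order=A,B,C,D; methods=hash,hash,hash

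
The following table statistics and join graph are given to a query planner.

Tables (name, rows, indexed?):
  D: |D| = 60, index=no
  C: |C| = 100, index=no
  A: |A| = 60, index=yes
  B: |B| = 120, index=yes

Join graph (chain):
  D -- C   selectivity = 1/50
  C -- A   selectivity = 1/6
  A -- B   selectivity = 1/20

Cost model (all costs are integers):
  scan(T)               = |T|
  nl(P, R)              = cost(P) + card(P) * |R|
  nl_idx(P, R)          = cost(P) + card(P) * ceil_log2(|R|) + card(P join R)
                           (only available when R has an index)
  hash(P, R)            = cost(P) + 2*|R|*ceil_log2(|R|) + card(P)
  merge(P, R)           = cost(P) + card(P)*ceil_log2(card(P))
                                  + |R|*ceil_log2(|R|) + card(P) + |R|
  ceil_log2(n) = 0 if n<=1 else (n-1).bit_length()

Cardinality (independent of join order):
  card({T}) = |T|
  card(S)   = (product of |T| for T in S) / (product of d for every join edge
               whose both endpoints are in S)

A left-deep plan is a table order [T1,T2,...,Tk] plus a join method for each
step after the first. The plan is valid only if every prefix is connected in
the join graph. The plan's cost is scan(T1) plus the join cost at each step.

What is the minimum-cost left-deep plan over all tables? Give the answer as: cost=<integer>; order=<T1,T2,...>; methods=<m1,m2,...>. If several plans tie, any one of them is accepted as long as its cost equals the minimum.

Selinger DP (subsets sized 1..n):
  {D}: scan cost=60, card=60
  {C}: scan cost=100, card=100
  {A}: scan cost=60, card=60
  {B}: scan cost=120, card=120
  {CD}: card=120; try (D,hash)→920, (C,merge)→1280, (D,merge)→1320, (C,hash)→1520, (C,nl)→6060, (D,nl)→6100; best=920 via (D,hash)
  {AC}: card=1000; try (A,hash)→920, (C,merge)→1280, (A,merge)→1320, (C,hash)→1520, (A,nl_idx)→1700, (C,nl)→6060 …(+1); best=920 via (A,hash)
  {AB}: card=360; try (B,nl_idx)→840, (A,hash)→960, (A,nl_idx)→1200, (B,merge)→1440, (A,merge)→1500, (B,hash)→1800 …(+2); best=840 via (B,nl_idx)
  {ACD}: card=1200; try (A,hash)→1760, (A,merge)→2300, (D,hash)→2640, (A,nl_idx)→2840, (A,nl)→8120, (D,merge)→12340 …(+1); best=1760 via (A,hash)
  {ABC}: card=6000; try (C,hash)→2600, (B,hash)→3600, (C,merge)→5240, (B,merge)→12880, (B,nl_idx)→13920, (C,nl)→36840 …(+1); best=2600 via (C,hash)
  {ABCD}: card=7200; try (B,hash)→4640, (D,hash)→9320, (B,merge)→17120, (B,nl_idx)→17360, (D,merge)→87020, (B,nl)→145760 …(+1); best=4640 via (B,hash)

cost=4640; order=C,D,A,B; methods=hash,hash,hash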